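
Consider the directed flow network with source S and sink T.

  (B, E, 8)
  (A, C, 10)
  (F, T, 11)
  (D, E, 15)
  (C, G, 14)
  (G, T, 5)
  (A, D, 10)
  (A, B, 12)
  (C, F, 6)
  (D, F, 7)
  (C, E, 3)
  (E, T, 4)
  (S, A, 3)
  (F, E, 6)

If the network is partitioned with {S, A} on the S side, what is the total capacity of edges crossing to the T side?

32

Edges leaving {S, A}: A→B (12), A→C (10), A→D (10).
Cut capacity = 12 + 10 + 10 = 32.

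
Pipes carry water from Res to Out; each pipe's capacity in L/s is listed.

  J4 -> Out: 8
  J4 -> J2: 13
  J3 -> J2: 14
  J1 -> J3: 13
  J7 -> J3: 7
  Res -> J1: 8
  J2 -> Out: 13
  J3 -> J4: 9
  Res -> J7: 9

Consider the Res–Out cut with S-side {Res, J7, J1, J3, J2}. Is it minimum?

No — its capacity is 22, but the minimum cut has capacity 15.

Given cut capacity: 9 + 13 = 22.
Augment Res→J7→J3→J4→Out: bottleneck 7, flow now 7.
Augment Res→J1→J3→J4→Out: bottleneck 1, flow now 8.
Augment Res→J1→J3→J2→Out: bottleneck 7, flow now 15.
No augmenting path remains; maximum flow = 15.
In the residual graph, reachable from Res: {Res, J7}.
Min-cut edges: Res→J1 (8), J7→J3 (7); capacity 8 + 7 = 15.
Cut capacity 22 exceeds the max flow 15, so it is not minimum.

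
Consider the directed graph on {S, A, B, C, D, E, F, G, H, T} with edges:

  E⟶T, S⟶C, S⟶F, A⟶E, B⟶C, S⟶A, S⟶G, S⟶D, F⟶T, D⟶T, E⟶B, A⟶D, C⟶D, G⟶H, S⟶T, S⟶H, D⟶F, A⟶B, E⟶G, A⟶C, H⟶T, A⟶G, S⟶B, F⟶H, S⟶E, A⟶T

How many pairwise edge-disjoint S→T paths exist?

Assign every edge capacity 1; by Menger, the answer equals the max flow.
Path S→T (+1); total 1.
Path S→A→T (+1); total 2.
Path S→D→T (+1); total 3.
Path S→E→T (+1); total 4.
Path S→F→T (+1); total 5.
Path S→H→T (+1); total 6.
No residual S→T path; max flow = 6.
Certifying cut of size 6: {D→T, F→T, H→T, S→A, S→E, S→T}.

6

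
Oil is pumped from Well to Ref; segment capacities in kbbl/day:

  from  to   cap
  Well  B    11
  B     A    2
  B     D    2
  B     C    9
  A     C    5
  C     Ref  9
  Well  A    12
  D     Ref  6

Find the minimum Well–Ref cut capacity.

Augment Well→A→C→Ref: bottleneck 5, flow now 5.
Augment Well→B→C→Ref: bottleneck 4, flow now 9.
Augment Well→B→D→Ref: bottleneck 2, flow now 11.
No augmenting path remains; maximum flow = 11.
By max-flow min-cut, the minimum cut capacity equals the max flow.
In the residual graph, reachable from Well: {Well, A, B, C}.
Min-cut edges: B→D (2), C→Ref (9); capacity 2 + 9 = 11.

11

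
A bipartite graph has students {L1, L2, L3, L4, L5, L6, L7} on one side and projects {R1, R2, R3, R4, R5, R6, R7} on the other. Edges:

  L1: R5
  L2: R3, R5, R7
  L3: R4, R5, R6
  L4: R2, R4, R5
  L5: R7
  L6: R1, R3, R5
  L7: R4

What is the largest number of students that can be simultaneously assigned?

Unit-capacity flow: source→left, listed edges, right→sink; max matching = max flow.
Augmenting path L1→R5 (+1); matched 1.
Augmenting path L2→R3 (+1); matched 2.
Augmenting path L3→R4 (+1); matched 3.
Augmenting path L4→R2 (+1); matched 4.
Augmenting path L5→R7 (+1); matched 5.
Augmenting path L6→R1 (+1); matched 6.
Augmenting path L7→R4→L3→R6 (+1); matched 7.
No augmenting path remains; maximum matching = 7.
König certificate: {L1, L2, L3, L4, L5, L6, L7} is a vertex cover of size 7 (every listed pair touches it), so no matching can be larger.

7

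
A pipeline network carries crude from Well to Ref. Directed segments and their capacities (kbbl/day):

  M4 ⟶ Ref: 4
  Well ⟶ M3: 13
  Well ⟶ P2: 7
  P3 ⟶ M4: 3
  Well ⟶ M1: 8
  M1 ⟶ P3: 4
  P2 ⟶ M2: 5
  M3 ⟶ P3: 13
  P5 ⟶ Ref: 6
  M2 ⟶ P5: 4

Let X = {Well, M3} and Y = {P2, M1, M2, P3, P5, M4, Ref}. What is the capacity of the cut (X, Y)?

28

Edges leaving {Well, M3}: Well→P2 (7), Well→M1 (8), M3→P3 (13).
Cut capacity = 7 + 8 + 13 = 28.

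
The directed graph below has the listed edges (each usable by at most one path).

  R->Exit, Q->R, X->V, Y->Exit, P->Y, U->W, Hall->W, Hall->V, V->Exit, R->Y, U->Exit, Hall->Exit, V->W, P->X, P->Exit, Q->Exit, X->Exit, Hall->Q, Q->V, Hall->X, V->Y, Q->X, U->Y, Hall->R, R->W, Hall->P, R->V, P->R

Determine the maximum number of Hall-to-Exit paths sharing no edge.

6

Assign every edge capacity 1; by Menger, the answer equals the max flow.
Path Hall→Exit (+1); total 1.
Path Hall→P→Exit (+1); total 2.
Path Hall→Q→Exit (+1); total 3.
Path Hall→R→Exit (+1); total 4.
Path Hall→V→Exit (+1); total 5.
Path Hall→X→Exit (+1); total 6.
No residual Hall→Exit path; max flow = 6.
Certifying cut of size 6: {Hall→Exit, Hall→P, Hall→Q, Hall→R, Hall→V, Hall→X}.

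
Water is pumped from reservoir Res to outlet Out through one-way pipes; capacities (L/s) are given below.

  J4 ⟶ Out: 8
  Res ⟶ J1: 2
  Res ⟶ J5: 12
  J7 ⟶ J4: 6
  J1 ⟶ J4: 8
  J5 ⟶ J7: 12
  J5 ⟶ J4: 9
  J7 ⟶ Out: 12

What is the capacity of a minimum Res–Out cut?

14

Augment Res→J1→J4→Out: bottleneck 2, flow now 2.
Augment Res→J5→J7→Out: bottleneck 12, flow now 14.
No augmenting path remains; maximum flow = 14.
By max-flow min-cut, the minimum cut capacity equals the max flow.
In the residual graph, reachable from Res: {Res}.
Min-cut edges: Res→J1 (2), Res→J5 (12); capacity 2 + 12 = 14.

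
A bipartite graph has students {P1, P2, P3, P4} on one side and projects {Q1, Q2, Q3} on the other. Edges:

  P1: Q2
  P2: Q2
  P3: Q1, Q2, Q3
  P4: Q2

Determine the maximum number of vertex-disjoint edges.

2

Unit-capacity flow: source→left, listed edges, right→sink; max matching = max flow.
Augmenting path P1→Q2 (+1); matched 1.
Augmenting path P3→Q1 (+1); matched 2.
No augmenting path remains; maximum matching = 2.
König certificate: {P3, Q2} is a vertex cover of size 2 (every listed pair touches it), so no matching can be larger.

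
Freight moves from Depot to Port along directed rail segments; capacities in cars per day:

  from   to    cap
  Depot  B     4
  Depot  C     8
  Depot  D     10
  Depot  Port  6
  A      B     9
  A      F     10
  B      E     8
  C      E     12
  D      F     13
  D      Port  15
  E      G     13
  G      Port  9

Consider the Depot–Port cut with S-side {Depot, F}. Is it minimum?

Given cut capacity: 4 + 8 + 10 + 6 = 28.
Augment Depot→Port: bottleneck 6, flow now 6.
Augment Depot→D→Port: bottleneck 10, flow now 16.
Augment Depot→B→E→G→Port: bottleneck 4, flow now 20.
Augment Depot→C→E→G→Port: bottleneck 5, flow now 25.
No augmenting path remains; maximum flow = 25.
In the residual graph, reachable from Depot: {Depot, B, C, E, G}.
Min-cut edges: Depot→D (10), Depot→Port (6), G→Port (9); capacity 10 + 6 + 9 = 25.
Cut capacity 28 exceeds the max flow 25, so it is not minimum.

No — its capacity is 28, but the minimum cut has capacity 25.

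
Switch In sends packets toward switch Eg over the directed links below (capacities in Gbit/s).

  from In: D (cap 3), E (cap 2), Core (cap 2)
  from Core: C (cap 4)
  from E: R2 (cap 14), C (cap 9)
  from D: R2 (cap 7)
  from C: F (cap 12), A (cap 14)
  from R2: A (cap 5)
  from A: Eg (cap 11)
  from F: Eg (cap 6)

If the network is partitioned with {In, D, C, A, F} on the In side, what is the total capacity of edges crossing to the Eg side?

Edges leaving {In, D, C, A, F}: In→Core (2), In→E (2), D→R2 (7), A→Eg (11), F→Eg (6).
Cut capacity = 2 + 2 + 7 + 11 + 6 = 28.

28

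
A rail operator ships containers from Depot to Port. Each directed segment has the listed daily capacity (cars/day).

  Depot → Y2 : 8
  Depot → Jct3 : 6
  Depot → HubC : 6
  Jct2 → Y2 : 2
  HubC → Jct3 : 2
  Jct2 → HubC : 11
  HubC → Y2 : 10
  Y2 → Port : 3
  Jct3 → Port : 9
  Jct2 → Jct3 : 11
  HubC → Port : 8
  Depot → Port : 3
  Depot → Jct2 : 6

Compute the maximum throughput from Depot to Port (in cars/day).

Augment Depot→Port: bottleneck 3, flow now 3.
Augment Depot→HubC→Port: bottleneck 6, flow now 9.
Augment Depot→Jct3→Port: bottleneck 6, flow now 15.
Augment Depot→Y2→Port: bottleneck 3, flow now 18.
Augment Depot→Jct2→HubC→Port: bottleneck 2, flow now 20.
Augment Depot→Jct2→Jct3→Port: bottleneck 3, flow now 23.
No augmenting path remains; maximum flow = 23.
In the residual graph, reachable from Depot: {Depot, Jct2, HubC, Jct3, Y2}.
Min-cut edges: Depot→Port (3), HubC→Port (8), Jct3→Port (9), Y2→Port (3); capacity 3 + 8 + 9 + 3 = 23.
This cut is saturated, so no flow can exceed 23.

23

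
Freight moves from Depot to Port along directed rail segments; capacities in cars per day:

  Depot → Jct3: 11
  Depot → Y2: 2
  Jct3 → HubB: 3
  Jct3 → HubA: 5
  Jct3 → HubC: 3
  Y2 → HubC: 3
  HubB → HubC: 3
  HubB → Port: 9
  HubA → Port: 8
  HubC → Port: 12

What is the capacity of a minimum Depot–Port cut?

Augment Depot→Jct3→HubB→Port: bottleneck 3, flow now 3.
Augment Depot→Jct3→HubA→Port: bottleneck 5, flow now 8.
Augment Depot→Jct3→HubC→Port: bottleneck 3, flow now 11.
Augment Depot→Y2→HubC→Port: bottleneck 2, flow now 13.
No augmenting path remains; maximum flow = 13.
By max-flow min-cut, the minimum cut capacity equals the max flow.
In the residual graph, reachable from Depot: {Depot}.
Min-cut edges: Depot→Jct3 (11), Depot→Y2 (2); capacity 11 + 2 = 13.

13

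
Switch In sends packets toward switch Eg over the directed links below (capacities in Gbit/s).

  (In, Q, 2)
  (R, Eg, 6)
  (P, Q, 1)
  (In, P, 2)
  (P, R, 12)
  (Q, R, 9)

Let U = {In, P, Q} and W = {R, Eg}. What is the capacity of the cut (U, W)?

21

Edges leaving {In, P, Q}: P→R (12), Q→R (9).
Cut capacity = 12 + 9 = 21.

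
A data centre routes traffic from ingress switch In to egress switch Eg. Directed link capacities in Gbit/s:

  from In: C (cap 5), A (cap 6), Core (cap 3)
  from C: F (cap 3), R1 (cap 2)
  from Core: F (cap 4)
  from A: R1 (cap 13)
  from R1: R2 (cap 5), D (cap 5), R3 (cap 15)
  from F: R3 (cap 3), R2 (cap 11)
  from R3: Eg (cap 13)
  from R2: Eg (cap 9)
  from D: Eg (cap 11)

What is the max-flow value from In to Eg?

14

Augment In→C→R1→R3→Eg: bottleneck 2, flow now 2.
Augment In→C→F→R3→Eg: bottleneck 3, flow now 5.
Augment In→Core→F→R2→Eg: bottleneck 3, flow now 8.
Augment In→A→R1→R3→Eg: bottleneck 6, flow now 14.
No augmenting path remains; maximum flow = 14.
In the residual graph, reachable from In: {In}.
Min-cut edges: In→C (5), In→Core (3), In→A (6); capacity 5 + 3 + 6 = 14.
This cut is saturated, so no flow can exceed 14.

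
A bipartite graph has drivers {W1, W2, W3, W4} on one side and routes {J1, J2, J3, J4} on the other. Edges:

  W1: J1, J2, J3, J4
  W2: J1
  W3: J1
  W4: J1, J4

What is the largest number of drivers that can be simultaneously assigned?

3

Unit-capacity flow: source→left, listed edges, right→sink; max matching = max flow.
Augmenting path W1→J1 (+1); matched 1.
Augmenting path W4→J4 (+1); matched 2.
Augmenting path W2→J1→W1→J2 (+1); matched 3.
No augmenting path remains; maximum matching = 3.
König certificate: {W1, W4, J1} is a vertex cover of size 3 (every listed pair touches it), so no matching can be larger.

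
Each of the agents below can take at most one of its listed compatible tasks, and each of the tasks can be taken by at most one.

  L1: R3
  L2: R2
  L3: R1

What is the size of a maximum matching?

Unit-capacity flow: source→left, listed edges, right→sink; max matching = max flow.
Augmenting path L1→R3 (+1); matched 1.
Augmenting path L2→R2 (+1); matched 2.
Augmenting path L3→R1 (+1); matched 3.
No augmenting path remains; maximum matching = 3.
König certificate: {L1, L2, L3} is a vertex cover of size 3 (every listed pair touches it), so no matching can be larger.

3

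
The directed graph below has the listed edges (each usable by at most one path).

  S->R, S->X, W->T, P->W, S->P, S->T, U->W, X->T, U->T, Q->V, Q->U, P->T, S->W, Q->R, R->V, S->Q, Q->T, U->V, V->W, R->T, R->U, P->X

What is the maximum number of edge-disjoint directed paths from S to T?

Assign every edge capacity 1; by Menger, the answer equals the max flow.
Path S→T (+1); total 1.
Path S→P→T (+1); total 2.
Path S→Q→T (+1); total 3.
Path S→R→T (+1); total 4.
Path S→W→T (+1); total 5.
Path S→X→T (+1); total 6.
No residual S→T path; max flow = 6.
Certifying cut of size 6: {S→P, S→Q, S→R, S→T, S→W, S→X}.

6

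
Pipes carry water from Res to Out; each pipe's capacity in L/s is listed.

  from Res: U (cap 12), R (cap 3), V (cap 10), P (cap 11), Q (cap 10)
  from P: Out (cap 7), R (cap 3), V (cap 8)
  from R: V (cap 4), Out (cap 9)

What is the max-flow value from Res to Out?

Augment Res→P→Out: bottleneck 7, flow now 7.
Augment Res→R→Out: bottleneck 3, flow now 10.
Augment Res→P→R→Out: bottleneck 3, flow now 13.
No augmenting path remains; maximum flow = 13.
In the residual graph, reachable from Res: {Res, P, Q, U, V}.
Min-cut edges: Res→R (3), P→R (3), P→Out (7); capacity 3 + 3 + 7 = 13.
This cut is saturated, so no flow can exceed 13.

13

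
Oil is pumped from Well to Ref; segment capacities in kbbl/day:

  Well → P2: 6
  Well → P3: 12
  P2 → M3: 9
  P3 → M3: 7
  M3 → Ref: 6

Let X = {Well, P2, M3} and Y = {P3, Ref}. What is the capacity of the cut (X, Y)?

18

Edges leaving {Well, P2, M3}: Well→P3 (12), M3→Ref (6).
Cut capacity = 12 + 6 = 18.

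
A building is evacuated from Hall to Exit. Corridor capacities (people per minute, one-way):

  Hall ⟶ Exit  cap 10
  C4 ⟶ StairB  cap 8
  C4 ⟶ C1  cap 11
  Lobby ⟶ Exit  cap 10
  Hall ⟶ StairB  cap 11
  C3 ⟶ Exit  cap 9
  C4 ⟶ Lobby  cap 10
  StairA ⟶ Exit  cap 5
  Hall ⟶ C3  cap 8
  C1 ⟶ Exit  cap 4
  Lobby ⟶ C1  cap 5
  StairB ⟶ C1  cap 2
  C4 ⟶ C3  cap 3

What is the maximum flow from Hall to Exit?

Augment Hall→Exit: bottleneck 10, flow now 10.
Augment Hall→C3→Exit: bottleneck 8, flow now 18.
Augment Hall→StairB→C1→Exit: bottleneck 2, flow now 20.
No augmenting path remains; maximum flow = 20.
In the residual graph, reachable from Hall: {Hall, StairB}.
Min-cut edges: Hall→C3 (8), Hall→Exit (10), StairB→C1 (2); capacity 8 + 10 + 2 = 20.
This cut is saturated, so no flow can exceed 20.

20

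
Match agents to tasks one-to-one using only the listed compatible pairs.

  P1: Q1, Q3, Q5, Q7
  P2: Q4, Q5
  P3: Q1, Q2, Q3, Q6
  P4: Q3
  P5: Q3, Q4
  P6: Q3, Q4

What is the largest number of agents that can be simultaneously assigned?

5

Unit-capacity flow: source→left, listed edges, right→sink; max matching = max flow.
Augmenting path P1→Q1 (+1); matched 1.
Augmenting path P2→Q4 (+1); matched 2.
Augmenting path P3→Q2 (+1); matched 3.
Augmenting path P4→Q3 (+1); matched 4.
Augmenting path P5→Q4→P2→Q5 (+1); matched 5.
No augmenting path remains; maximum matching = 5.
König certificate: {P1, P2, P3, Q3, Q4} is a vertex cover of size 5 (every listed pair touches it), so no matching can be larger.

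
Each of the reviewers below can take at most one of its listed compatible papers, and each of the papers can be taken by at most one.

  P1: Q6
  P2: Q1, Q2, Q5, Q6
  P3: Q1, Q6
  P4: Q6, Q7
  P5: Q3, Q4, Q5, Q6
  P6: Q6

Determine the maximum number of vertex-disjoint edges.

Unit-capacity flow: source→left, listed edges, right→sink; max matching = max flow.
Augmenting path P1→Q6 (+1); matched 1.
Augmenting path P2→Q1 (+1); matched 2.
Augmenting path P4→Q7 (+1); matched 3.
Augmenting path P5→Q3 (+1); matched 4.
Augmenting path P3→Q1→P2→Q2 (+1); matched 5.
No augmenting path remains; maximum matching = 5.
König certificate: {P2, P3, P4, P5, Q6} is a vertex cover of size 5 (every listed pair touches it), so no matching can be larger.

5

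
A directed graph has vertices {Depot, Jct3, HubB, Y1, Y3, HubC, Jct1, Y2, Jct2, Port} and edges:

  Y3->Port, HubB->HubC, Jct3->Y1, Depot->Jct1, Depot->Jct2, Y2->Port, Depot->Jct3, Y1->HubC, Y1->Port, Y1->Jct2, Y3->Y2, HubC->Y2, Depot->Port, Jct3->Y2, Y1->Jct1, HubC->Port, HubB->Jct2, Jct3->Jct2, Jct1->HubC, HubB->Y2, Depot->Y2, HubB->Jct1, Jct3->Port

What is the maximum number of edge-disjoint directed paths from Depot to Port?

Assign every edge capacity 1; by Menger, the answer equals the max flow.
Path Depot→Port (+1); total 1.
Path Depot→Jct3→Port (+1); total 2.
Path Depot→Y2→Port (+1); total 3.
Path Depot→Jct1→HubC→Port (+1); total 4.
No residual Depot→Port path; max flow = 4.
Certifying cut of size 4: {Depot→Jct1, Depot→Jct3, Depot→Port, Depot→Y2}.

4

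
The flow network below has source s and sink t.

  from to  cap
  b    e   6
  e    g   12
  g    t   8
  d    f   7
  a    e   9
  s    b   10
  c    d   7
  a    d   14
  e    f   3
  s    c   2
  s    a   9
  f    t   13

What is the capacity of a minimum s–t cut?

17

Augment s→a→d→f→t: bottleneck 7, flow now 7.
Augment s→a→e→f→t: bottleneck 2, flow now 9.
Augment s→b→e→f→t: bottleneck 1, flow now 10.
Augment s→b→e→g→t: bottleneck 5, flow now 15.
Augment s→c→d→a→e→g→t: bottleneck 2, flow now 17. (uses reverse residual edge)
No augmenting path remains; maximum flow = 17.
By max-flow min-cut, the minimum cut capacity equals the max flow.
In the residual graph, reachable from s: {s, b}.
Min-cut edges: s→a (9), s→c (2), b→e (6); capacity 9 + 2 + 6 = 17.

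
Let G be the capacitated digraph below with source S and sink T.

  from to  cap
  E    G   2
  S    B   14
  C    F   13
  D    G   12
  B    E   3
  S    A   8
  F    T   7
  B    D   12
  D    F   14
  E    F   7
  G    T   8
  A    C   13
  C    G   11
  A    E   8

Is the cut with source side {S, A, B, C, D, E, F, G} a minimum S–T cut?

Given cut capacity: 7 + 8 = 15.
Augment S→A→C→F→T: bottleneck 7, flow now 7.
Augment S→A→C→G→T: bottleneck 1, flow now 8.
Augment S→B→D→G→T: bottleneck 7, flow now 15.
No augmenting path remains; maximum flow = 15.
Cut capacity 15 equals the max flow, so it is a minimum cut.

Yes — it is a minimum cut (capacity 15).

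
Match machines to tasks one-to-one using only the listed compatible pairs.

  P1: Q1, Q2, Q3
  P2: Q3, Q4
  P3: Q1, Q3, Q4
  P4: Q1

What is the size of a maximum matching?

4

Unit-capacity flow: source→left, listed edges, right→sink; max matching = max flow.
Augmenting path P1→Q1 (+1); matched 1.
Augmenting path P2→Q3 (+1); matched 2.
Augmenting path P3→Q4 (+1); matched 3.
Augmenting path P4→Q1→P1→Q2 (+1); matched 4.
No augmenting path remains; maximum matching = 4.
König certificate: {P1, P2, P3, P4} is a vertex cover of size 4 (every listed pair touches it), so no matching can be larger.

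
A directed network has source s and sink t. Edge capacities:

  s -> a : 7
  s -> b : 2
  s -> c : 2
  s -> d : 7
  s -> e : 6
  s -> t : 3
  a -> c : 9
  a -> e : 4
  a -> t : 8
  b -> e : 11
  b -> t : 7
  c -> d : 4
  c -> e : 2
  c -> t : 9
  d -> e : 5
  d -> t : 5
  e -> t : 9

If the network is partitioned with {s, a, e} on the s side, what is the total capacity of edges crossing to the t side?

Edges leaving {s, a, e}: s→b (2), s→c (2), s→d (7), s→t (3), a→c (9), a→t (8), e→t (9).
Cut capacity = 2 + 2 + 7 + 3 + 9 + 8 + 9 = 40.

40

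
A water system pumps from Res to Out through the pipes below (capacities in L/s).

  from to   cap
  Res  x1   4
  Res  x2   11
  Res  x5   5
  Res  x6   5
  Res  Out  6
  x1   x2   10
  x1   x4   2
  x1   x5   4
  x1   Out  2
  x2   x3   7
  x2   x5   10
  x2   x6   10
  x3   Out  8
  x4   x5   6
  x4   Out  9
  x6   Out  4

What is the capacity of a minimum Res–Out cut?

Augment Res→Out: bottleneck 6, flow now 6.
Augment Res→x1→Out: bottleneck 2, flow now 8.
Augment Res→x6→Out: bottleneck 4, flow now 12.
Augment Res→x1→x4→Out: bottleneck 2, flow now 14.
Augment Res→x2→x3→Out: bottleneck 7, flow now 21.
No augmenting path remains; maximum flow = 21.
By max-flow min-cut, the minimum cut capacity equals the max flow.
In the residual graph, reachable from Res: {Res, x2, x5, x6}.
Min-cut edges: Res→x1 (4), Res→Out (6), x2→x3 (7), x6→Out (4); capacity 4 + 6 + 7 + 4 = 21.

21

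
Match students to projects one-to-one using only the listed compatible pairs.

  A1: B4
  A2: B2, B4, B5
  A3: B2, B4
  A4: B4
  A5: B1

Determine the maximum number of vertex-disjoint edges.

Unit-capacity flow: source→left, listed edges, right→sink; max matching = max flow.
Augmenting path A1→B4 (+1); matched 1.
Augmenting path A2→B2 (+1); matched 2.
Augmenting path A5→B1 (+1); matched 3.
Augmenting path A3→B2→A2→B5 (+1); matched 4.
No augmenting path remains; maximum matching = 4.
König certificate: {A2, A3, A5, B4} is a vertex cover of size 4 (every listed pair touches it), so no matching can be larger.

4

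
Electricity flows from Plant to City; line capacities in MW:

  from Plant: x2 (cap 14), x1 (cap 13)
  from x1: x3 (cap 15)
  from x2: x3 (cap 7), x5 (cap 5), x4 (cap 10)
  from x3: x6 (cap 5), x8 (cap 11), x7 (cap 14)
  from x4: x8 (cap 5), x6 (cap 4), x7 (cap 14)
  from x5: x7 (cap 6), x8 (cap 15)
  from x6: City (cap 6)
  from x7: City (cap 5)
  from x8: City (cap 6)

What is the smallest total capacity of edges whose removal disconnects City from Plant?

Augment Plant→x1→x3→x6→City: bottleneck 5, flow now 5.
Augment Plant→x1→x3→x7→City: bottleneck 5, flow now 10.
Augment Plant→x1→x3→x8→City: bottleneck 3, flow now 13.
Augment Plant→x2→x3→x8→City: bottleneck 3, flow now 16.
Augment Plant→x2→x4→x6→City: bottleneck 1, flow now 17.
No augmenting path remains; maximum flow = 17.
By max-flow min-cut, the minimum cut capacity equals the max flow.
In the residual graph, reachable from Plant: {Plant, x1, x2, x3, x4, x5, x6, x7, x8}.
Min-cut edges: x6→City (6), x7→City (5), x8→City (6); capacity 6 + 5 + 6 = 17.

17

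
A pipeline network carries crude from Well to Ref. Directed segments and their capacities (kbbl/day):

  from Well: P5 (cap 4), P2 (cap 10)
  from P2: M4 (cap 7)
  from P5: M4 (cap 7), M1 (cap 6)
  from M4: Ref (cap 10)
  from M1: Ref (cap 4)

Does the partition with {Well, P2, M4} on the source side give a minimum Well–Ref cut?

Given cut capacity: 4 + 10 = 14.
Augment Well→P2→M4→Ref: bottleneck 7, flow now 7.
Augment Well→P5→M4→Ref: bottleneck 3, flow now 10.
Augment Well→P5→M1→Ref: bottleneck 1, flow now 11.
No augmenting path remains; maximum flow = 11.
In the residual graph, reachable from Well: {Well, P2}.
Min-cut edges: Well→P5 (4), P2→M4 (7); capacity 4 + 7 = 11.
Cut capacity 14 exceeds the max flow 11, so it is not minimum.

No — its capacity is 14, but the minimum cut has capacity 11.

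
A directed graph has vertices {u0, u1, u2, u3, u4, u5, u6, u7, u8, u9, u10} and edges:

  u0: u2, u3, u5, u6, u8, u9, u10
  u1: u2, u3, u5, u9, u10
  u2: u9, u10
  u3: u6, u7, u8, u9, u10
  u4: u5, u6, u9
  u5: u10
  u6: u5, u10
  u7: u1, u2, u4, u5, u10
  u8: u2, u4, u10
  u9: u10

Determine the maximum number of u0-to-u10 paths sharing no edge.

7

Assign every edge capacity 1; by Menger, the answer equals the max flow.
Path u0→u10 (+1); total 1.
Path u0→u2→u10 (+1); total 2.
Path u0→u3→u10 (+1); total 3.
Path u0→u5→u10 (+1); total 4.
Path u0→u6→u10 (+1); total 5.
Path u0→u8→u10 (+1); total 6.
Path u0→u9→u10 (+1); total 7.
No residual u0→u10 path; max flow = 7.
Certifying cut of size 7: {u0→u10, u0→u2, u0→u3, u0→u5, u0→u6, u0→u8, u0→u9}.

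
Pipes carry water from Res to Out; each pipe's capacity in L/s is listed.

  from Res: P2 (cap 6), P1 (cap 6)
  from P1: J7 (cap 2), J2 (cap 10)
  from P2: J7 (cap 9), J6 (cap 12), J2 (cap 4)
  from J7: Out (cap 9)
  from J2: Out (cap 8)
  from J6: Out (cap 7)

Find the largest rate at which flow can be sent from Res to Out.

12

Augment Res→P1→J7→Out: bottleneck 2, flow now 2.
Augment Res→P1→J2→Out: bottleneck 4, flow now 6.
Augment Res→P2→J7→Out: bottleneck 6, flow now 12.
No augmenting path remains; maximum flow = 12.
In the residual graph, reachable from Res: {Res}.
Min-cut edges: Res→P1 (6), Res→P2 (6); capacity 6 + 6 = 12.
This cut is saturated, so no flow can exceed 12.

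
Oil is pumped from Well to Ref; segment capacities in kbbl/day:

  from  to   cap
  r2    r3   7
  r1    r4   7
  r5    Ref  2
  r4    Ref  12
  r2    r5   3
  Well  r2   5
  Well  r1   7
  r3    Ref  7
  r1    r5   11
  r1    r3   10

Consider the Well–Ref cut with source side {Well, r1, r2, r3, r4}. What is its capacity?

33

Edges leaving {Well, r1, r2, r3, r4}: r1→r5 (11), r2→r5 (3), r3→Ref (7), r4→Ref (12).
Cut capacity = 11 + 3 + 7 + 12 = 33.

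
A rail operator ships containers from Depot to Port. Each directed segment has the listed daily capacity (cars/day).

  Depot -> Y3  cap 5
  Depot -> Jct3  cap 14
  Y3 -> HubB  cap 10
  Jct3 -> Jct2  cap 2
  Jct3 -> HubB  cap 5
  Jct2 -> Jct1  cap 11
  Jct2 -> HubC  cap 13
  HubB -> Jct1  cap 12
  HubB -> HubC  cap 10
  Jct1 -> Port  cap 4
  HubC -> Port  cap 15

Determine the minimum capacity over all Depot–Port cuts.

Augment Depot→Y3→HubB→Jct1→Port: bottleneck 4, flow now 4.
Augment Depot→Y3→HubB→HubC→Port: bottleneck 1, flow now 5.
Augment Depot→Jct3→Jct2→HubC→Port: bottleneck 2, flow now 7.
Augment Depot→Jct3→HubB→HubC→Port: bottleneck 5, flow now 12.
No augmenting path remains; maximum flow = 12.
By max-flow min-cut, the minimum cut capacity equals the max flow.
In the residual graph, reachable from Depot: {Depot, Jct3}.
Min-cut edges: Depot→Y3 (5), Jct3→Jct2 (2), Jct3→HubB (5); capacity 5 + 2 + 5 = 12.

12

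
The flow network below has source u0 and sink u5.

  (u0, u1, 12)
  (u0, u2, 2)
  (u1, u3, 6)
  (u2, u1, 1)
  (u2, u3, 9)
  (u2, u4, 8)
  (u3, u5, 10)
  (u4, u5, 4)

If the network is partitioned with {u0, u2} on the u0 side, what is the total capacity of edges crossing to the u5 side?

30

Edges leaving {u0, u2}: u0→u1 (12), u2→u1 (1), u2→u3 (9), u2→u4 (8).
Cut capacity = 12 + 1 + 9 + 8 = 30.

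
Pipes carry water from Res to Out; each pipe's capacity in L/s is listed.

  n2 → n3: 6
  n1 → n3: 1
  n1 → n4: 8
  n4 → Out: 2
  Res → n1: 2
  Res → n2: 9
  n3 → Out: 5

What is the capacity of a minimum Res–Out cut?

Augment Res→n1→n3→Out: bottleneck 1, flow now 1.
Augment Res→n1→n4→Out: bottleneck 1, flow now 2.
Augment Res→n2→n3→Out: bottleneck 4, flow now 6.
Augment Res→n2→n3→n1→n4→Out: bottleneck 1, flow now 7. (uses reverse residual edge)
No augmenting path remains; maximum flow = 7.
By max-flow min-cut, the minimum cut capacity equals the max flow.
In the residual graph, reachable from Res: {Res, n2, n3}.
Min-cut edges: Res→n1 (2), n3→Out (5); capacity 2 + 5 = 7.

7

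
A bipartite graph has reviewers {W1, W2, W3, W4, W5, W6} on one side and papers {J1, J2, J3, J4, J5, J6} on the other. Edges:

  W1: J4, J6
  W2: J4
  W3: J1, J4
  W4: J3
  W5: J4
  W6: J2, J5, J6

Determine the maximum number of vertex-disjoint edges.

Unit-capacity flow: source→left, listed edges, right→sink; max matching = max flow.
Augmenting path W1→J4 (+1); matched 1.
Augmenting path W3→J1 (+1); matched 2.
Augmenting path W4→J3 (+1); matched 3.
Augmenting path W6→J2 (+1); matched 4.
Augmenting path W2→J4→W1→J6 (+1); matched 5.
No augmenting path remains; maximum matching = 5.
König certificate: {W1, W3, W4, W6, J4} is a vertex cover of size 5 (every listed pair touches it), so no matching can be larger.

5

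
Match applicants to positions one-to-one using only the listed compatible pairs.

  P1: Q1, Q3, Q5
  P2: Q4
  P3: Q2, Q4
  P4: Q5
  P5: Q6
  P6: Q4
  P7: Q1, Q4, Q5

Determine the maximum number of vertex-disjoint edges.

6

Unit-capacity flow: source→left, listed edges, right→sink; max matching = max flow.
Augmenting path P1→Q1 (+1); matched 1.
Augmenting path P2→Q4 (+1); matched 2.
Augmenting path P3→Q2 (+1); matched 3.
Augmenting path P4→Q5 (+1); matched 4.
Augmenting path P5→Q6 (+1); matched 5.
Augmenting path P7→Q1→P1→Q3 (+1); matched 6.
No augmenting path remains; maximum matching = 6.
König certificate: {P1, P3, P4, P5, P7, Q4} is a vertex cover of size 6 (every listed pair touches it), so no matching can be larger.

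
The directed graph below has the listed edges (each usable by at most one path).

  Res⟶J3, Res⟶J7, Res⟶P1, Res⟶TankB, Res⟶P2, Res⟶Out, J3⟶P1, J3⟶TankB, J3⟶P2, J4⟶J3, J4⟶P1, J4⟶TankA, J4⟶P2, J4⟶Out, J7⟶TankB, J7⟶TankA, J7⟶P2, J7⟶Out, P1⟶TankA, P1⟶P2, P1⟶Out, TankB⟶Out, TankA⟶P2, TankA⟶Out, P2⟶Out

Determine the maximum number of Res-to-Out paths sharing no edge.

Assign every edge capacity 1; by Menger, the answer equals the max flow.
Path Res→Out (+1); total 1.
Path Res→J7→Out (+1); total 2.
Path Res→P1→Out (+1); total 3.
Path Res→TankB→Out (+1); total 4.
Path Res→P2→Out (+1); total 5.
Path Res→J3→P1→TankA→Out (+1); total 6.
No residual Res→Out path; max flow = 6.
Certifying cut of size 6: {Res→J3, Res→J7, Res→Out, Res→P1, Res→P2, Res→TankB}.

6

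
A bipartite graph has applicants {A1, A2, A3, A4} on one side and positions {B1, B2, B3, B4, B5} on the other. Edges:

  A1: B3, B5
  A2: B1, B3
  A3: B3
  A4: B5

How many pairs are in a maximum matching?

Unit-capacity flow: source→left, listed edges, right→sink; max matching = max flow.
Augmenting path A1→B3 (+1); matched 1.
Augmenting path A2→B1 (+1); matched 2.
Augmenting path A4→B5 (+1); matched 3.
No augmenting path remains; maximum matching = 3.
König certificate: {A2, B3, B5} is a vertex cover of size 3 (every listed pair touches it), so no matching can be larger.

3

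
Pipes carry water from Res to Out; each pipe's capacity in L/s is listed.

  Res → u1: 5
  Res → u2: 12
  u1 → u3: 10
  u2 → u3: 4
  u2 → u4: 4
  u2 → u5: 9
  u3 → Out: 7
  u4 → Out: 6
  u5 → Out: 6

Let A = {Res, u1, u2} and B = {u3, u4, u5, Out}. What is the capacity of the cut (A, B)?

27

Edges leaving {Res, u1, u2}: u1→u3 (10), u2→u3 (4), u2→u4 (4), u2→u5 (9).
Cut capacity = 10 + 4 + 4 + 9 = 27.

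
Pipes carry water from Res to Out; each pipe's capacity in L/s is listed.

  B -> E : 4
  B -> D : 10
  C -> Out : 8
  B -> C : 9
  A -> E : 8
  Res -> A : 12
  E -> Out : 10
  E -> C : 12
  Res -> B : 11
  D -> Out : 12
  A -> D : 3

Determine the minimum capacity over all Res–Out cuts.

Augment Res→A→D→Out: bottleneck 3, flow now 3.
Augment Res→A→E→Out: bottleneck 8, flow now 11.
Augment Res→B→C→Out: bottleneck 8, flow now 19.
Augment Res→B→D→Out: bottleneck 3, flow now 22.
No augmenting path remains; maximum flow = 22.
By max-flow min-cut, the minimum cut capacity equals the max flow.
In the residual graph, reachable from Res: {Res, A}.
Min-cut edges: Res→B (11), A→D (3), A→E (8); capacity 11 + 3 + 8 = 22.

22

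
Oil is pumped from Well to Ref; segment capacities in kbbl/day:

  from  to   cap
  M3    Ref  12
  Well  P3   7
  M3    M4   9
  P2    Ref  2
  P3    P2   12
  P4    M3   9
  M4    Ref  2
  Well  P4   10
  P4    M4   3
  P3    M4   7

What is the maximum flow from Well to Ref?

Augment Well→P3→M4→Ref: bottleneck 2, flow now 2.
Augment Well→P3→P2→Ref: bottleneck 2, flow now 4.
Augment Well→P4→M3→Ref: bottleneck 9, flow now 13.
No augmenting path remains; maximum flow = 13.
In the residual graph, reachable from Well: {Well, P3, P4, M4, P2}.
Min-cut edges: P4→M3 (9), M4→Ref (2), P2→Ref (2); capacity 9 + 2 + 2 = 13.
This cut is saturated, so no flow can exceed 13.

13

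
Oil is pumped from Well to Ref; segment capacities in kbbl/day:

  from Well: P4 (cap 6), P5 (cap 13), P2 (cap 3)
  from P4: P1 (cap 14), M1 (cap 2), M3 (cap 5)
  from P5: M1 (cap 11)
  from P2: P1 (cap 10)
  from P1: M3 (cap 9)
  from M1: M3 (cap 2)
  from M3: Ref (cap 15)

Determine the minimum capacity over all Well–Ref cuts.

11

Augment Well→P4→M3→Ref: bottleneck 5, flow now 5.
Augment Well→P4→P1→M3→Ref: bottleneck 1, flow now 6.
Augment Well→P5→M1→M3→Ref: bottleneck 2, flow now 8.
Augment Well→P2→P1→M3→Ref: bottleneck 3, flow now 11.
No augmenting path remains; maximum flow = 11.
By max-flow min-cut, the minimum cut capacity equals the max flow.
In the residual graph, reachable from Well: {Well, P5, M1}.
Min-cut edges: Well→P4 (6), Well→P2 (3), M1→M3 (2); capacity 6 + 3 + 2 = 11.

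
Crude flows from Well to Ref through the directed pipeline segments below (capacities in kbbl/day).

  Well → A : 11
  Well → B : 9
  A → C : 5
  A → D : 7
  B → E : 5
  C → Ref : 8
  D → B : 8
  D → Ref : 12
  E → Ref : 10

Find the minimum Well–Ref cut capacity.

16

Augment Well→A→C→Ref: bottleneck 5, flow now 5.
Augment Well→A→D→Ref: bottleneck 6, flow now 11.
Augment Well→B→E→Ref: bottleneck 5, flow now 16.
No augmenting path remains; maximum flow = 16.
By max-flow min-cut, the minimum cut capacity equals the max flow.
In the residual graph, reachable from Well: {Well, B}.
Min-cut edges: Well→A (11), B→E (5); capacity 11 + 5 = 16.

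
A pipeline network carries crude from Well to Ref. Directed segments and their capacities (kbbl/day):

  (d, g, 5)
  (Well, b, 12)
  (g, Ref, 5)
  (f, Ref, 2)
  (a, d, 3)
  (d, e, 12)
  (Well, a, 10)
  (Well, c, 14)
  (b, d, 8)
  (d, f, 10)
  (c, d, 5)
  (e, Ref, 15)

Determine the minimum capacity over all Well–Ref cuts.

16

Augment Well→a→d→e→Ref: bottleneck 3, flow now 3.
Augment Well→b→d→e→Ref: bottleneck 8, flow now 11.
Augment Well→c→d→e→Ref: bottleneck 1, flow now 12.
Augment Well→c→d→f→Ref: bottleneck 2, flow now 14.
Augment Well→c→d→g→Ref: bottleneck 2, flow now 16.
No augmenting path remains; maximum flow = 16.
By max-flow min-cut, the minimum cut capacity equals the max flow.
In the residual graph, reachable from Well: {Well, a, b, c}.
Min-cut edges: a→d (3), b→d (8), c→d (5); capacity 3 + 8 + 5 = 16.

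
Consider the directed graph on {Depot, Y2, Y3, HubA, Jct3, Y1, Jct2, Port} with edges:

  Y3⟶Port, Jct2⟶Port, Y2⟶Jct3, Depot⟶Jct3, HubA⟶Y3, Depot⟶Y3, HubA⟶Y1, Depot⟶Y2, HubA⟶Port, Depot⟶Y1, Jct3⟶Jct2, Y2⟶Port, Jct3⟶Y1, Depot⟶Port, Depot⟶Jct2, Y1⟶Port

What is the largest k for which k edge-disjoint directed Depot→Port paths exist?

Assign every edge capacity 1; by Menger, the answer equals the max flow.
Path Depot→Port (+1); total 1.
Path Depot→Y2→Port (+1); total 2.
Path Depot→Y3→Port (+1); total 3.
Path Depot→Y1→Port (+1); total 4.
Path Depot→Jct2→Port (+1); total 5.
No residual Depot→Port path; max flow = 5.
Certifying cut of size 5: {Depot→Port, Depot→Y2, Depot→Y3, Jct2→Port, Y1→Port}.

5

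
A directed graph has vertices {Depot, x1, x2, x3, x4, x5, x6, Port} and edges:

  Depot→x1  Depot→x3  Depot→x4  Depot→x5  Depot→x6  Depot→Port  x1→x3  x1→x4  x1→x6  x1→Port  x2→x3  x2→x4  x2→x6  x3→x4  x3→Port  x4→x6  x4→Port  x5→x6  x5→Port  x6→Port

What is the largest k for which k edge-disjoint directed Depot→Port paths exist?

6

Assign every edge capacity 1; by Menger, the answer equals the max flow.
Path Depot→Port (+1); total 1.
Path Depot→x1→Port (+1); total 2.
Path Depot→x3→Port (+1); total 3.
Path Depot→x4→Port (+1); total 4.
Path Depot→x5→Port (+1); total 5.
Path Depot→x6→Port (+1); total 6.
No residual Depot→Port path; max flow = 6.
Certifying cut of size 6: {Depot→Port, Depot→x1, Depot→x3, Depot→x4, Depot→x5, Depot→x6}.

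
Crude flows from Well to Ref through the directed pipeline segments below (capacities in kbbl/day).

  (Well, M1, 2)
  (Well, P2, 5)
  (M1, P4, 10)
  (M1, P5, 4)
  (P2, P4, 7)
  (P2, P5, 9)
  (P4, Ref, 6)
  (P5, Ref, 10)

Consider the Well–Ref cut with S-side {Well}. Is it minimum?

Yes — it is a minimum cut (capacity 7).

Given cut capacity: 2 + 5 = 7.
Augment Well→M1→P4→Ref: bottleneck 2, flow now 2.
Augment Well→P2→P4→Ref: bottleneck 4, flow now 6.
Augment Well→P2→P5→Ref: bottleneck 1, flow now 7.
No augmenting path remains; maximum flow = 7.
Cut capacity 7 equals the max flow, so it is a minimum cut.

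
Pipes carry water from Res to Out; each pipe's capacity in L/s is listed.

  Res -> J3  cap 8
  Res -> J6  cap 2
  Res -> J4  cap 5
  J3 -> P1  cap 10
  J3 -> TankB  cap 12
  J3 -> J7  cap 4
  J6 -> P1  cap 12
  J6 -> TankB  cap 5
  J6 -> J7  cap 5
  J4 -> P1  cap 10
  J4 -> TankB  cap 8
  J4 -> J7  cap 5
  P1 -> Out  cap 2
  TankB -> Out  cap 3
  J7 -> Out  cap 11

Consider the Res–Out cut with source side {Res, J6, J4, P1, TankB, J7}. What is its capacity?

24

Edges leaving {Res, J6, J4, P1, TankB, J7}: Res→J3 (8), P1→Out (2), TankB→Out (3), J7→Out (11).
Cut capacity = 8 + 2 + 3 + 11 = 24.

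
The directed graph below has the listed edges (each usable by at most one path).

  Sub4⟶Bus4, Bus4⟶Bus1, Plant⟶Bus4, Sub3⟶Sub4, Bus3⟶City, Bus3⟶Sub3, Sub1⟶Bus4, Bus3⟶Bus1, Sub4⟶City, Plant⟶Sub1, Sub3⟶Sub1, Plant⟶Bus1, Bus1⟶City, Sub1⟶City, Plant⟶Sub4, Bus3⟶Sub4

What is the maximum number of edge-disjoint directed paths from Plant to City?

3

Assign every edge capacity 1; by Menger, the answer equals the max flow.
Path Plant→Sub1→City (+1); total 1.
Path Plant→Sub4→City (+1); total 2.
Path Plant→Bus1→City (+1); total 3.
No residual Plant→City path; max flow = 3.
Certifying cut of size 3: {Bus1→City, Plant→Sub1, Plant→Sub4}.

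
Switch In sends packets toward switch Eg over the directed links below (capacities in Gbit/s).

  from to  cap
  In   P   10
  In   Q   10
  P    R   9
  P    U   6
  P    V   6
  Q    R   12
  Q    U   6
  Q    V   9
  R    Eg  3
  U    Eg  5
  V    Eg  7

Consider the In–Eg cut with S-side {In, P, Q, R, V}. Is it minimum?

No — its capacity is 22, but the minimum cut has capacity 15.

Given cut capacity: 6 + 6 + 3 + 7 = 22.
Augment In→P→R→Eg: bottleneck 3, flow now 3.
Augment In→P→U→Eg: bottleneck 5, flow now 8.
Augment In→P→V→Eg: bottleneck 2, flow now 10.
Augment In→Q→V→Eg: bottleneck 5, flow now 15.
No augmenting path remains; maximum flow = 15.
In the residual graph, reachable from In: {In, P, Q, R, U, V}.
Min-cut edges: R→Eg (3), U→Eg (5), V→Eg (7); capacity 3 + 5 + 7 = 15.
Cut capacity 22 exceeds the max flow 15, so it is not minimum.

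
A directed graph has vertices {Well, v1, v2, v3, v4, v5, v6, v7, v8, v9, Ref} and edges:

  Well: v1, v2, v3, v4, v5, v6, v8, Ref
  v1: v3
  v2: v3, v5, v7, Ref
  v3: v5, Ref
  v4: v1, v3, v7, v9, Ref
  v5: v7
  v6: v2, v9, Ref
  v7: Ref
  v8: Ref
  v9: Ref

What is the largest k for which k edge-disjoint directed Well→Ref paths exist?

Assign every edge capacity 1; by Menger, the answer equals the max flow.
Path Well→Ref (+1); total 1.
Path Well→v2→Ref (+1); total 2.
Path Well→v3→Ref (+1); total 3.
Path Well→v4→Ref (+1); total 4.
Path Well→v6→Ref (+1); total 5.
Path Well→v8→Ref (+1); total 6.
Path Well→v5→v7→Ref (+1); total 7.
No residual Well→Ref path; max flow = 7.
Certifying cut of size 7: {Well→Ref, Well→v2, Well→v4, Well→v6, Well→v8, v3→Ref, v5→v7}.

7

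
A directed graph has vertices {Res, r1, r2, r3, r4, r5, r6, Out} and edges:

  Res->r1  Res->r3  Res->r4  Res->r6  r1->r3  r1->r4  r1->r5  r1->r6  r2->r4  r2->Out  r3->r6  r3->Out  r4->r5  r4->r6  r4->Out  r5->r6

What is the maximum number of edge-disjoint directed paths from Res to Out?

2

Assign every edge capacity 1; by Menger, the answer equals the max flow.
Path Res→r3→Out (+1); total 1.
Path Res→r4→Out (+1); total 2.
No residual Res→Out path; max flow = 2.
Certifying cut of size 2: {r3→Out, r4→Out}.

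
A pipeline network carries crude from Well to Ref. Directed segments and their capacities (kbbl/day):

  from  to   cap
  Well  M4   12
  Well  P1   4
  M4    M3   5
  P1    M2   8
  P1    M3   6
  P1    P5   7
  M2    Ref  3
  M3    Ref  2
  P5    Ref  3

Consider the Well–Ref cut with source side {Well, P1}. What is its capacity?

33

Edges leaving {Well, P1}: Well→M4 (12), P1→M2 (8), P1→M3 (6), P1→P5 (7).
Cut capacity = 12 + 8 + 6 + 7 = 33.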